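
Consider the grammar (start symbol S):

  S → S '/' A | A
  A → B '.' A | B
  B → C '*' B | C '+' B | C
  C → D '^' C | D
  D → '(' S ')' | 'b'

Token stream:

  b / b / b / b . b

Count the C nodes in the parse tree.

5

[S [S [S [S [A [B [C [D b]]]]] / [A [B [C [D b]]]]] / [A [B [C [D b]]]]] / [A [B [C [D b]]] . [A [B [C [D b]]]]]]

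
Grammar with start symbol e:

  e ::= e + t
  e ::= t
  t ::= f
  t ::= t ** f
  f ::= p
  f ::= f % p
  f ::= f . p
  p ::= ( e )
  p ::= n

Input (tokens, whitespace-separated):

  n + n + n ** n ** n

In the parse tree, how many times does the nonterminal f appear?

5

[e [e [e [t [f [p n]]]] + [t [f [p n]]]] + [t [t [t [f [p n]]] ** [f [p n]]] ** [f [p n]]]]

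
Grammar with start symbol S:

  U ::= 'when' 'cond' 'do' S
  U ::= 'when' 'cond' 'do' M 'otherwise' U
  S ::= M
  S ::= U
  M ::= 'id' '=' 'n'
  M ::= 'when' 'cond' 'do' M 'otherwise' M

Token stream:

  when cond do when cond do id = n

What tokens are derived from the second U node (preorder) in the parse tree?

when cond do id = n

[S [U when cond do [S [U when cond do [S [M id = n]]]]]]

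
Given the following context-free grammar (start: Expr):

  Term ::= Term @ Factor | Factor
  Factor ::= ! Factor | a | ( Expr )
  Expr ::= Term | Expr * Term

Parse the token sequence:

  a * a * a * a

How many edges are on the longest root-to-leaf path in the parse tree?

[Expr [Expr [Expr [Expr [Term [Factor a]]] * [Term [Factor a]]] * [Term [Factor a]]] * [Term [Factor a]]]

6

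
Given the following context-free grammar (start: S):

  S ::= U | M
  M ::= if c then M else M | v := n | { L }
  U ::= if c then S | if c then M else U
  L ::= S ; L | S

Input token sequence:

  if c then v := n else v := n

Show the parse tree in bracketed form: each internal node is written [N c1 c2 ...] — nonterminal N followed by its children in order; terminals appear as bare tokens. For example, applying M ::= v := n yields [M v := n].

S
M
if c then M else M
if c then v := n else M
if c then v := n else v := n

[S [M if c then [M v := n] else [M v := n]]]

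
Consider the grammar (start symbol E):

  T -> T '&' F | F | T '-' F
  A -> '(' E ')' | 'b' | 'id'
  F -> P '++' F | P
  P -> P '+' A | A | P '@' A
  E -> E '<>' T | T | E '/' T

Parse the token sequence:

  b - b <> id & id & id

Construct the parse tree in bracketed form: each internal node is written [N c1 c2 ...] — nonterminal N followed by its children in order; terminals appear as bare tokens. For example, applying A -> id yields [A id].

E
E <> T
T <> T
T - F <> T
F - F <> T
P - F <> T
A - F <> T
b - F <> T
b - P <> T
b - A <> T
b - b <> T
b - b <> T & F
b - b <> T & F & F
b - b <> F & F & F
b - b <> P & F & F
b - b <> A & F & F
b - b <> id & F & F
b - b <> id & P & F
b - b <> id & A & F
b - b <> id & id & F
b - b <> id & id & P
b - b <> id & id & A
b - b <> id & id & id

[E [E [T [T [F [P [A b]]]] - [F [P [A b]]]]] <> [T [T [T [F [P [A id]]]] & [F [P [A id]]]] & [F [P [A id]]]]]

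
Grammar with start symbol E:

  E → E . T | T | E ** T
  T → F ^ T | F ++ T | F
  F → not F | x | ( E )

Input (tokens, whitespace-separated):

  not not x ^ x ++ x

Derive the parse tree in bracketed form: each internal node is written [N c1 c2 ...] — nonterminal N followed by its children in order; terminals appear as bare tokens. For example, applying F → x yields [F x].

E
T
F ^ T
not F ^ T
not not F ^ T
not not x ^ T
not not x ^ F ++ T
not not x ^ x ++ T
not not x ^ x ++ F
not not x ^ x ++ x

[E [T [F not [F not [F x]]] ^ [T [F x] ++ [T [F x]]]]]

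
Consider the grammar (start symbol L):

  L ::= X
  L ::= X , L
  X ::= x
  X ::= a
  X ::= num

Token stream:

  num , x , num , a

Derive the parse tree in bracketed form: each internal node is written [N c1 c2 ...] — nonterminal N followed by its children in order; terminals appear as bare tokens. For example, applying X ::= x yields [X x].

[L [X num] , [L [X x] , [L [X num] , [L [X a]]]]]

L
X , L
num , L
num , X , L
num , x , L
num , x , X , L
num , x , num , L
num , x , num , X
num , x , num , a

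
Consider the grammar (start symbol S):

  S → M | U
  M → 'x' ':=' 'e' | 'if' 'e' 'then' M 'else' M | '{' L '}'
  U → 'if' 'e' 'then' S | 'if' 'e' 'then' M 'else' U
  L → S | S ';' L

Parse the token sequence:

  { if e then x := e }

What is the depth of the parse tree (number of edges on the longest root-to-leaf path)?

[S [M { [L [S [U if e then [S [M x := e]]]]] }]]

7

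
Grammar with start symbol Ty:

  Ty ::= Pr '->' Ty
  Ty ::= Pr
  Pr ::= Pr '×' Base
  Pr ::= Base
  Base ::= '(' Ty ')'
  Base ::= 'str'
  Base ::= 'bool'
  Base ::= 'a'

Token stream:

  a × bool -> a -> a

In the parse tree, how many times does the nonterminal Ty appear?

3

[Ty [Pr [Pr [Base a]] × [Base bool]] -> [Ty [Pr [Base a]] -> [Ty [Pr [Base a]]]]]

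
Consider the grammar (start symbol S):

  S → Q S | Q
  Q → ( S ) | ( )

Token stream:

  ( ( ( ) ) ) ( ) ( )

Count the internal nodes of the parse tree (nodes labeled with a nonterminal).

10

[S [Q ( [S [Q ( [S [Q ( )]] )]] )] [S [Q ( )] [S [Q ( )]]]]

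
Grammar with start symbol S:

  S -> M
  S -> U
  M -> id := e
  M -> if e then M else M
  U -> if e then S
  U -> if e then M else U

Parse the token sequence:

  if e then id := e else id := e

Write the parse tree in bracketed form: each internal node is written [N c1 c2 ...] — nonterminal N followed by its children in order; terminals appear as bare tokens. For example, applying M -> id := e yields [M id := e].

[S [M if e then [M id := e] else [M id := e]]]

S
M
if e then M else M
if e then id := e else M
if e then id := e else id := e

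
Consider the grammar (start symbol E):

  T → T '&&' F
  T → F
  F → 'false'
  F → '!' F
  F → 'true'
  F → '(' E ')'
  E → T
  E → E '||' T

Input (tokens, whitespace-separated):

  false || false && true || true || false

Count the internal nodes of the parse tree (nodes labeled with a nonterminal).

14

[E [E [E [E [T [F false]]] || [T [T [F false]] && [F true]]] || [T [F true]]] || [T [F false]]]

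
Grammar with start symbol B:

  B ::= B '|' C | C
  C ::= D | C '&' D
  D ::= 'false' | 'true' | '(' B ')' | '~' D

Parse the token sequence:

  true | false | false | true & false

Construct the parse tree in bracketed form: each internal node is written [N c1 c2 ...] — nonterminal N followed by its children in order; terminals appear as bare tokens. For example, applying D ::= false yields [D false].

[B [B [B [B [C [D true]]] | [C [D false]]] | [C [D false]]] | [C [C [D true]] & [D false]]]

B
B | C
B | C | C
B | C | C | C
C | C | C | C
D | C | C | C
true | C | C | C
true | D | C | C
true | false | C | C
true | false | D | C
true | false | false | C
true | false | false | C & D
true | false | false | D & D
true | false | false | true & D
true | false | false | true & false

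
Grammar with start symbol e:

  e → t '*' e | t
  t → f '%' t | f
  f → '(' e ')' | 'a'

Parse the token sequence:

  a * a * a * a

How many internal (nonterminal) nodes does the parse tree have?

12

[e [t [f a]] * [e [t [f a]] * [e [t [f a]] * [e [t [f a]]]]]]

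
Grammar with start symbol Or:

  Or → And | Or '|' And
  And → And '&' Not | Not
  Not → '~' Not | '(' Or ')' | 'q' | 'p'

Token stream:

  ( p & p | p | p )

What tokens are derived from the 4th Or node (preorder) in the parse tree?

[Or [And [Not ( [Or [Or [Or [And [And [Not p]] & [Not p]]] | [And [Not p]]] | [And [Not p]]] )]]]

p & p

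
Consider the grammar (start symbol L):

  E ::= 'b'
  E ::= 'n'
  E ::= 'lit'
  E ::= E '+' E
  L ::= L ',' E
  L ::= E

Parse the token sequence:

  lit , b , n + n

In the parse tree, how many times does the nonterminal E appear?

5

[L [L [L [E lit]] , [E b]] , [E [E n] + [E n]]]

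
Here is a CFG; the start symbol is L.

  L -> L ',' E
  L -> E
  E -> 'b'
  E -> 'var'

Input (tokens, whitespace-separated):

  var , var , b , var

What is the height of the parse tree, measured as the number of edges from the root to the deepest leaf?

[L [L [L [L [E var]] , [E var]] , [E b]] , [E var]]

5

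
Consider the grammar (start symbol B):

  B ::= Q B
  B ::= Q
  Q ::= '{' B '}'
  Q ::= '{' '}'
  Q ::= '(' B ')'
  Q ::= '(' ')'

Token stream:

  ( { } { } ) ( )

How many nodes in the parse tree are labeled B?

4

[B [Q ( [B [Q { }] [B [Q { }]]] )] [B [Q ( )]]]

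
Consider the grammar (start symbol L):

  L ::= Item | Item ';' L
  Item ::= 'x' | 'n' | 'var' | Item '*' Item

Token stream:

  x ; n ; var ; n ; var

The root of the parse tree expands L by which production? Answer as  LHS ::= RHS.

L ::= Item ';' L

[L [Item x] ; [L [Item n] ; [L [Item var] ; [L [Item n] ; [L [Item var]]]]]]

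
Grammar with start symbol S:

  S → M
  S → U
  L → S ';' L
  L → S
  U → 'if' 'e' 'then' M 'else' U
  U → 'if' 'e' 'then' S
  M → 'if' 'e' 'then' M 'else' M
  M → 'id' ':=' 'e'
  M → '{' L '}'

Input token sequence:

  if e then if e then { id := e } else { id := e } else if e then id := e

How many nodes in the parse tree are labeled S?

4

[S [U if e then [M if e then [M { [L [S [M id := e]]] }] else [M { [L [S [M id := e]]] }]] else [U if e then [S [M id := e]]]]]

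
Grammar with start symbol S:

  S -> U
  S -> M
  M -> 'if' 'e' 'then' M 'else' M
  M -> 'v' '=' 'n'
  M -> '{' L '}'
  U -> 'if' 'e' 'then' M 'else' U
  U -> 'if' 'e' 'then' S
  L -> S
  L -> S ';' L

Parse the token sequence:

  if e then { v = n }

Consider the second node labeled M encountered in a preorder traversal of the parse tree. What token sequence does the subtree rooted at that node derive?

v = n

[S [U if e then [S [M { [L [S [M v = n]]] }]]]]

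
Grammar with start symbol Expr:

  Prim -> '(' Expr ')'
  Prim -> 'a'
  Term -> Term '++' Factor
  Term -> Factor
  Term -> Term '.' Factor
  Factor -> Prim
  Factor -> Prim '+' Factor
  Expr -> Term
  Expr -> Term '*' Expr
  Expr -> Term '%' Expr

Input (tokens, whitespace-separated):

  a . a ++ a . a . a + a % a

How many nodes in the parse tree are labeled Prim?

7

[Expr [Term [Term [Term [Term [Term [Factor [Prim a]]] . [Factor [Prim a]]] ++ [Factor [Prim a]]] . [Factor [Prim a]]] . [Factor [Prim a] + [Factor [Prim a]]]] % [Expr [Term [Factor [Prim a]]]]]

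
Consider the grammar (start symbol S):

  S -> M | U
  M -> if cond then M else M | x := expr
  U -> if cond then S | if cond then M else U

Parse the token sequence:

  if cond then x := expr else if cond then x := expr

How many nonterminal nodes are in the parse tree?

6

[S [U if cond then [M x := expr] else [U if cond then [S [M x := expr]]]]]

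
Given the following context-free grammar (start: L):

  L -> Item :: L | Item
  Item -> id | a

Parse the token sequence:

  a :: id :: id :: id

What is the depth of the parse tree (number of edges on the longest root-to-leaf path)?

[L [Item a] :: [L [Item id] :: [L [Item id] :: [L [Item id]]]]]

5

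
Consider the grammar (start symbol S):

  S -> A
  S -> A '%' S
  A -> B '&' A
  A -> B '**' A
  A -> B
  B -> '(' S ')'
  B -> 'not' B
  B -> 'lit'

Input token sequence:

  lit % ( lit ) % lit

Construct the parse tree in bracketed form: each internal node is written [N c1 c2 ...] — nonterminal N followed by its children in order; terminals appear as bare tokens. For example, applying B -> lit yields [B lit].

[S [A [B lit]] % [S [A [B ( [S [A [B lit]]] )]] % [S [A [B lit]]]]]

S
A % S
B % S
lit % S
lit % A % S
lit % B % S
lit % ( S ) % S
lit % ( A ) % S
lit % ( B ) % S
lit % ( lit ) % S
lit % ( lit ) % A
lit % ( lit ) % B
lit % ( lit ) % lit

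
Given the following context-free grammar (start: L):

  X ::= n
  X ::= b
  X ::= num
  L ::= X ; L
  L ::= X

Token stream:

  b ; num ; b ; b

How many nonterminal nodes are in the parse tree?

[L [X b] ; [L [X num] ; [L [X b] ; [L [X b]]]]]

8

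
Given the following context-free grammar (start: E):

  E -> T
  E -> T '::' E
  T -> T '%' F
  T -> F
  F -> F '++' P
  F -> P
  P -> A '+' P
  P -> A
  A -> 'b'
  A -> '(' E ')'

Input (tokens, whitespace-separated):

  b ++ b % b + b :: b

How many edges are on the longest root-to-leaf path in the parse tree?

[E [T [T [F [F [P [A b]]] ++ [P [A b]]]] % [F [P [A b] + [P [A b]]]]] :: [E [T [F [P [A b]]]]]]

7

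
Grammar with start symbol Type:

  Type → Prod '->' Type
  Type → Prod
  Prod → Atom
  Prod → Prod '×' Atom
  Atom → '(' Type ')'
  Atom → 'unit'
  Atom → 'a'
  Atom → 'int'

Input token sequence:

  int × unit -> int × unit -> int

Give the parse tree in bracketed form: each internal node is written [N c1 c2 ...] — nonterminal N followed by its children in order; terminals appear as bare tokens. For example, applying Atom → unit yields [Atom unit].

Type
Prod -> Type
Prod × Atom -> Type
Atom × Atom -> Type
int × Atom -> Type
int × unit -> Type
int × unit -> Prod -> Type
int × unit -> Prod × Atom -> Type
int × unit -> Atom × Atom -> Type
int × unit -> int × Atom -> Type
int × unit -> int × unit -> Type
int × unit -> int × unit -> Prod
int × unit -> int × unit -> Atom
int × unit -> int × unit -> int

[Type [Prod [Prod [Atom int]] × [Atom unit]] -> [Type [Prod [Prod [Atom int]] × [Atom unit]] -> [Type [Prod [Atom int]]]]]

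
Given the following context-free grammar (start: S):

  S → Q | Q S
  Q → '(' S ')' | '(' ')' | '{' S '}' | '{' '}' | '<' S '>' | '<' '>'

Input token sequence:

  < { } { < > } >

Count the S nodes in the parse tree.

4

[S [Q < [S [Q { }] [S [Q { [S [Q < >]] }]]] >]]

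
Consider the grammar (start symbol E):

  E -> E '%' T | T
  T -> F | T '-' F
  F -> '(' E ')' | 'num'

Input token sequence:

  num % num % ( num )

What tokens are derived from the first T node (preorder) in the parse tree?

num

[E [E [E [T [F num]]] % [T [F num]]] % [T [F ( [E [T [F num]]] )]]]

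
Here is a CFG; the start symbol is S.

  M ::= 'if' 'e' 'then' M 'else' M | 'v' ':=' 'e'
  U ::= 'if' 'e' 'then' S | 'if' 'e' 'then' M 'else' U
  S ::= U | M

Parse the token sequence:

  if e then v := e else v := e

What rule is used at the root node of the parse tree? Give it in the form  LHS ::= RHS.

[S [M if e then [M v := e] else [M v := e]]]

S ::= M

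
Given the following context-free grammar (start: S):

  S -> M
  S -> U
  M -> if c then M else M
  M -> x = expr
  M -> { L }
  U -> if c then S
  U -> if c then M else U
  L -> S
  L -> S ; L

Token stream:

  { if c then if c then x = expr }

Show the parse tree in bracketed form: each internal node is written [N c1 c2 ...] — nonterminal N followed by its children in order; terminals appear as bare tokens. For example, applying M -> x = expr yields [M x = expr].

[S [M { [L [S [U if c then [S [U if c then [S [M x = expr]]]]]]] }]]

S
M
{ L }
{ S }
{ U }
{ if c then S }
{ if c then U }
{ if c then if c then S }
{ if c then if c then M }
{ if c then if c then x = expr }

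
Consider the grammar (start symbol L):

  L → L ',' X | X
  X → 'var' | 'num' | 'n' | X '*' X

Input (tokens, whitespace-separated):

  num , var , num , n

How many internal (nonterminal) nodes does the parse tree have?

8

[L [L [L [L [X num]] , [X var]] , [X num]] , [X n]]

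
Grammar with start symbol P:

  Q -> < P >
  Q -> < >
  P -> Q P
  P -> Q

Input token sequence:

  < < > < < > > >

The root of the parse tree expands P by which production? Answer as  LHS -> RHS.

[P [Q < [P [Q < >] [P [Q < [P [Q < >]] >]]] >]]

P -> Q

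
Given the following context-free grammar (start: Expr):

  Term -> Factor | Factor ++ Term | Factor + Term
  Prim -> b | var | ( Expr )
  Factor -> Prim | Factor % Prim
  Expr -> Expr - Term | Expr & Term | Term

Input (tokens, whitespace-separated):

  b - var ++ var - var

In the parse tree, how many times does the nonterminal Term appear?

4

[Expr [Expr [Expr [Term [Factor [Prim b]]]] - [Term [Factor [Prim var]] ++ [Term [Factor [Prim var]]]]] - [Term [Factor [Prim var]]]]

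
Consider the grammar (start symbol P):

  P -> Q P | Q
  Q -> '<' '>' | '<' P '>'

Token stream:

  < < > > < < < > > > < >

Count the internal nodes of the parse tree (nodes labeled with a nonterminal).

12

[P [Q < [P [Q < >]] >] [P [Q < [P [Q < [P [Q < >]] >]] >] [P [Q < >]]]]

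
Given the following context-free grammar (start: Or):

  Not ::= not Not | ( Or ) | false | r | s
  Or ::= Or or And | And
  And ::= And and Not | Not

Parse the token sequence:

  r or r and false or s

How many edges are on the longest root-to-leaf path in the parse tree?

5

[Or [Or [Or [And [Not r]]] or [And [And [Not r]] and [Not false]]] or [And [Not s]]]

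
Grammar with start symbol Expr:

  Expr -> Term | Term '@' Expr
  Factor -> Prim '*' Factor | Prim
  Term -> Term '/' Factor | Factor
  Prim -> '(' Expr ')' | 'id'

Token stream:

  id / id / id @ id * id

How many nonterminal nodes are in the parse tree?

[Expr [Term [Term [Term [Factor [Prim id]]] / [Factor [Prim id]]] / [Factor [Prim id]]] @ [Expr [Term [Factor [Prim id] * [Factor [Prim id]]]]]]

16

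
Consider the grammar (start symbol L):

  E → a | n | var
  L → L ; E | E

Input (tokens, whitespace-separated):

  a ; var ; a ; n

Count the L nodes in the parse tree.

4

[L [L [L [L [E a]] ; [E var]] ; [E a]] ; [E n]]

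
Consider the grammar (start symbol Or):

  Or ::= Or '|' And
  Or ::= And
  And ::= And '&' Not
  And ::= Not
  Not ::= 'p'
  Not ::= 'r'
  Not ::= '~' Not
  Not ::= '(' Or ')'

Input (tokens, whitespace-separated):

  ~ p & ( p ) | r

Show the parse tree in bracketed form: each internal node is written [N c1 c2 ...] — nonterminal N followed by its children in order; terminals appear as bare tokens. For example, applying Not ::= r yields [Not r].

[Or [Or [And [And [Not ~ [Not p]]] & [Not ( [Or [And [Not p]]] )]]] | [And [Not r]]]

Or
Or | And
And | And
And & Not | And
Not & Not | And
~ Not & Not | And
~ p & Not | And
~ p & ( Or ) | And
~ p & ( And ) | And
~ p & ( Not ) | And
~ p & ( p ) | And
~ p & ( p ) | Not
~ p & ( p ) | r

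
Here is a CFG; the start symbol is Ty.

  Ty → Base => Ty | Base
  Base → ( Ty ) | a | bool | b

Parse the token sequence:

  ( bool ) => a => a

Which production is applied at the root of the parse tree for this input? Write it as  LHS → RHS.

Ty → Base => Ty

[Ty [Base ( [Ty [Base bool]] )] => [Ty [Base a] => [Ty [Base a]]]]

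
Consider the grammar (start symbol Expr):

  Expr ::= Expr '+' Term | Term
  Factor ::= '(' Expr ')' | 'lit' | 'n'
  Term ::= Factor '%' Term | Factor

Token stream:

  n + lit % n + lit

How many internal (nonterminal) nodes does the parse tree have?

11

[Expr [Expr [Expr [Term [Factor n]]] + [Term [Factor lit] % [Term [Factor n]]]] + [Term [Factor lit]]]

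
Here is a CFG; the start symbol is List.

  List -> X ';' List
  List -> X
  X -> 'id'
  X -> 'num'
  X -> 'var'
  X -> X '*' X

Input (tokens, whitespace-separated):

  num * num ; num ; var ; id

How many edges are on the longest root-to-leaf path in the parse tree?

5

[List [X [X num] * [X num]] ; [List [X num] ; [List [X var] ; [List [X id]]]]]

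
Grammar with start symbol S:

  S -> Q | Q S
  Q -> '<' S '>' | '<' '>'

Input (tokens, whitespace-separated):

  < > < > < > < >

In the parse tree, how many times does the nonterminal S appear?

[S [Q < >] [S [Q < >] [S [Q < >] [S [Q < >]]]]]

4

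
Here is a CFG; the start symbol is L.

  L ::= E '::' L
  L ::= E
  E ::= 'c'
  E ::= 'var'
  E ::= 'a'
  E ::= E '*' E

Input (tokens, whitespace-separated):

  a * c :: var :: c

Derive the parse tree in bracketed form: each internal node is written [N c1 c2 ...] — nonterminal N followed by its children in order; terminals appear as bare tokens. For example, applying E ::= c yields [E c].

L
E :: L
E * E :: L
a * E :: L
a * c :: L
a * c :: E :: L
a * c :: var :: L
a * c :: var :: E
a * c :: var :: c

[L [E [E a] * [E c]] :: [L [E var] :: [L [E c]]]]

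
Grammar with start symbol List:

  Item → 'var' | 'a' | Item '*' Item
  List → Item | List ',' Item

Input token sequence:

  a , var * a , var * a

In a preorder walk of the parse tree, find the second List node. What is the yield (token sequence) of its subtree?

a , var * a

[List [List [List [Item a]] , [Item [Item var] * [Item a]]] , [Item [Item var] * [Item a]]]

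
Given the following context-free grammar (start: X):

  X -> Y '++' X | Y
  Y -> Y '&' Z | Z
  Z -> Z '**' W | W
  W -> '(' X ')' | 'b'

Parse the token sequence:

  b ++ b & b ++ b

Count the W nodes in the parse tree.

4

[X [Y [Z [W b]]] ++ [X [Y [Y [Z [W b]]] & [Z [W b]]] ++ [X [Y [Z [W b]]]]]]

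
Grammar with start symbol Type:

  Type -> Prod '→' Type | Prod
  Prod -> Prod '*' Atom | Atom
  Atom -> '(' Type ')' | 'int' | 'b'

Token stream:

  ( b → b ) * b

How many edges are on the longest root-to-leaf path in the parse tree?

8

[Type [Prod [Prod [Atom ( [Type [Prod [Atom b]] → [Type [Prod [Atom b]]]] )]] * [Atom b]]]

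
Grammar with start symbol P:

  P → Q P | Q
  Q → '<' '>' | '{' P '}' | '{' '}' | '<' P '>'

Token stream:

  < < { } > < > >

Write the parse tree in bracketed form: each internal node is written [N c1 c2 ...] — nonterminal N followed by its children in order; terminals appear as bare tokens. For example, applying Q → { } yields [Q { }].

[P [Q < [P [Q < [P [Q { }]] >] [P [Q < >]]] >]]

P
Q
< P >
< Q P >
< < P > P >
< < Q > P >
< < { } > P >
< < { } > Q >
< < { } > < > >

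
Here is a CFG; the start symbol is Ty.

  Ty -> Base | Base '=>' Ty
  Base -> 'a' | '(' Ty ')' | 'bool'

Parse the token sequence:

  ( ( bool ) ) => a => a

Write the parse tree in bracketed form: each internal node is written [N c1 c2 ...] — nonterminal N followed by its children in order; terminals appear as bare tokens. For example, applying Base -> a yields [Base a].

Ty
Base => Ty
( Ty ) => Ty
( Base ) => Ty
( ( Ty ) ) => Ty
( ( Base ) ) => Ty
( ( bool ) ) => Ty
( ( bool ) ) => Base => Ty
( ( bool ) ) => a => Ty
( ( bool ) ) => a => Base
( ( bool ) ) => a => a

[Ty [Base ( [Ty [Base ( [Ty [Base bool]] )]] )] => [Ty [Base a] => [Ty [Base a]]]]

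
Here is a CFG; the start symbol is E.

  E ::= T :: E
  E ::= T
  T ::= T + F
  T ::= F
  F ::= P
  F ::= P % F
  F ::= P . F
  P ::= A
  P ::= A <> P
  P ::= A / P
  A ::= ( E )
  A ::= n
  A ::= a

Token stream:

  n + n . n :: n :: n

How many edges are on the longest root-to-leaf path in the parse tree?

7

[E [T [T [F [P [A n]]]] + [F [P [A n]] . [F [P [A n]]]]] :: [E [T [F [P [A n]]]] :: [E [T [F [P [A n]]]]]]]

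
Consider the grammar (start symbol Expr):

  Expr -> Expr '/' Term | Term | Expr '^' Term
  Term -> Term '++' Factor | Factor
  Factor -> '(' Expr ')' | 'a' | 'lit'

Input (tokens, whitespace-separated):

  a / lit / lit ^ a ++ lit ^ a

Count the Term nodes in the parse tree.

6

[Expr [Expr [Expr [Expr [Expr [Term [Factor a]]] / [Term [Factor lit]]] / [Term [Factor lit]]] ^ [Term [Term [Factor a]] ++ [Factor lit]]] ^ [Term [Factor a]]]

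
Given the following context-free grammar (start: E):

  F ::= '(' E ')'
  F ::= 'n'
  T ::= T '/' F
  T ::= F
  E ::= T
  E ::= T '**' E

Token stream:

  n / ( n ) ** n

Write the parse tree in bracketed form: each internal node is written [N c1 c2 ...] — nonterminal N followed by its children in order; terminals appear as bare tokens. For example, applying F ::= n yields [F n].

E
T ** E
T / F ** E
F / F ** E
n / F ** E
n / ( E ) ** E
n / ( T ) ** E
n / ( F ) ** E
n / ( n ) ** E
n / ( n ) ** T
n / ( n ) ** F
n / ( n ) ** n

[E [T [T [F n]] / [F ( [E [T [F n]]] )]] ** [E [T [F n]]]]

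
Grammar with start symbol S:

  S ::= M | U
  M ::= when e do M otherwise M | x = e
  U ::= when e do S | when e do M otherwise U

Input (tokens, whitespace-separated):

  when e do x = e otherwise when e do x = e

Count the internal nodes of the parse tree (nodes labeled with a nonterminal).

[S [U when e do [M x = e] otherwise [U when e do [S [M x = e]]]]]

6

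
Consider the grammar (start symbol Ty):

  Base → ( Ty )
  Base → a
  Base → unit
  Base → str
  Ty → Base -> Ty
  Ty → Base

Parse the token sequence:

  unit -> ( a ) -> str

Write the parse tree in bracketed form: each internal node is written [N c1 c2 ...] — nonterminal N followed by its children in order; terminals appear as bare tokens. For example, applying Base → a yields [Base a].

Ty
Base -> Ty
unit -> Ty
unit -> Base -> Ty
unit -> ( Ty ) -> Ty
unit -> ( Base ) -> Ty
unit -> ( a ) -> Ty
unit -> ( a ) -> Base
unit -> ( a ) -> str

[Ty [Base unit] -> [Ty [Base ( [Ty [Base a]] )] -> [Ty [Base str]]]]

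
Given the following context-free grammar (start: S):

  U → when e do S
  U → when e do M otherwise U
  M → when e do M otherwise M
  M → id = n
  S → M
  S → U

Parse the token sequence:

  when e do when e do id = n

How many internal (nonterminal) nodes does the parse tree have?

6

[S [U when e do [S [U when e do [S [M id = n]]]]]]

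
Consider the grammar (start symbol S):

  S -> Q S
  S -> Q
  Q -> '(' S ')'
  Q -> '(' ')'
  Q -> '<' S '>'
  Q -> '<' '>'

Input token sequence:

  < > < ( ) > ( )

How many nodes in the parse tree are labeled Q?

[S [Q < >] [S [Q < [S [Q ( )]] >] [S [Q ( )]]]]

4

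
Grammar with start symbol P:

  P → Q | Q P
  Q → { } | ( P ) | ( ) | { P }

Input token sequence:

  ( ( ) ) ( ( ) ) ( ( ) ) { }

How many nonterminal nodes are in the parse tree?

14

[P [Q ( [P [Q ( )]] )] [P [Q ( [P [Q ( )]] )] [P [Q ( [P [Q ( )]] )] [P [Q { }]]]]]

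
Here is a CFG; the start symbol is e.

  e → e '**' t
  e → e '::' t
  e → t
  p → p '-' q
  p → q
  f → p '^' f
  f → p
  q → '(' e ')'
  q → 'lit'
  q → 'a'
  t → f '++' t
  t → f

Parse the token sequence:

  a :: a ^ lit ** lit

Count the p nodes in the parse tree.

[e [e [e [t [f [p [q a]]]]] :: [t [f [p [q a]] ^ [f [p [q lit]]]]]] ** [t [f [p [q lit]]]]]

4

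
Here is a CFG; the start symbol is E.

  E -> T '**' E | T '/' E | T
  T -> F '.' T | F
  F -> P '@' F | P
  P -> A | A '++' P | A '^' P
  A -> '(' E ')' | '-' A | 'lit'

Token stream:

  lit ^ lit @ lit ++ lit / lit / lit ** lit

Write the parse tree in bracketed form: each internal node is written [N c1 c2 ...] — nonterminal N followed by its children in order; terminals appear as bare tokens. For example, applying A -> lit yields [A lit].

[E [T [F [P [A lit] ^ [P [A lit]]] @ [F [P [A lit] ++ [P [A lit]]]]]] / [E [T [F [P [A lit]]]] / [E [T [F [P [A lit]]]] ** [E [T [F [P [A lit]]]]]]]]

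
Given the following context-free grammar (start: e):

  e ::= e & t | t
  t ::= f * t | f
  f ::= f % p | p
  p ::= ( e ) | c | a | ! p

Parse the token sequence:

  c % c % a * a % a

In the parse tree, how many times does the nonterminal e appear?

[e [t [f [f [f [p c]] % [p c]] % [p a]] * [t [f [f [p a]] % [p a]]]]]

1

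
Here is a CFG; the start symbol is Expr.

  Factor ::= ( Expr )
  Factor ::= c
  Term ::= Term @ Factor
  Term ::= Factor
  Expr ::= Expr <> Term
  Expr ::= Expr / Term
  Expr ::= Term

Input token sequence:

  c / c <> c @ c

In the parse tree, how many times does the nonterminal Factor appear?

4

[Expr [Expr [Expr [Term [Factor c]]] / [Term [Factor c]]] <> [Term [Term [Factor c]] @ [Factor c]]]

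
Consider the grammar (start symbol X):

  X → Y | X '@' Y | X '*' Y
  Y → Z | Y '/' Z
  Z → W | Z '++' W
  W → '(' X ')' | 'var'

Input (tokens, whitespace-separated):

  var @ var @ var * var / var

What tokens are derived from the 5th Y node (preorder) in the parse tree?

var

[X [X [X [X [Y [Z [W var]]]] @ [Y [Z [W var]]]] @ [Y [Z [W var]]]] * [Y [Y [Z [W var]]] / [Z [W var]]]]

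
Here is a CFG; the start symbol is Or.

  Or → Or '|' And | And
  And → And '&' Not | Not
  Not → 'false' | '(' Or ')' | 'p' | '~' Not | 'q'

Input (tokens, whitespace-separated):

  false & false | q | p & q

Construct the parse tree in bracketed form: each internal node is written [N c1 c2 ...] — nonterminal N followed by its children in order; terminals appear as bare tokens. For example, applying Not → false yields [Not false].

Or
Or | And
Or | And | And
And | And | And
And & Not | And | And
Not & Not | And | And
false & Not | And | And
false & false | And | And
false & false | Not | And
false & false | q | And
false & false | q | And & Not
false & false | q | Not & Not
false & false | q | p & Not
false & false | q | p & q

[Or [Or [Or [And [And [Not false]] & [Not false]]] | [And [Not q]]] | [And [And [Not p]] & [Not q]]]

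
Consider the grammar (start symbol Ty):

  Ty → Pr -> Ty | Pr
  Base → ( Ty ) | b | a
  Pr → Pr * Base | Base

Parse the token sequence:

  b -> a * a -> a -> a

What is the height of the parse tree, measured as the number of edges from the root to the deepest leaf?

6

[Ty [Pr [Base b]] -> [Ty [Pr [Pr [Base a]] * [Base a]] -> [Ty [Pr [Base a]] -> [Ty [Pr [Base a]]]]]]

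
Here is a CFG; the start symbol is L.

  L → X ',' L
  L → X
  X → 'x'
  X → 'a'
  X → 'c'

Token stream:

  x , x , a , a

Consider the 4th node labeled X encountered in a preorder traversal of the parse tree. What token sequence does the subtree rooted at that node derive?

a

[L [X x] , [L [X x] , [L [X a] , [L [X a]]]]]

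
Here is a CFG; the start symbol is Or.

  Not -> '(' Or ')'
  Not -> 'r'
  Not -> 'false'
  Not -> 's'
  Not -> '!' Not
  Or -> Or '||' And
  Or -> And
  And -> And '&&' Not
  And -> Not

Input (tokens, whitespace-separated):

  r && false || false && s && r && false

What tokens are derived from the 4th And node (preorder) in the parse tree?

false && s && r

[Or [Or [And [And [Not r]] && [Not false]]] || [And [And [And [And [Not false]] && [Not s]] && [Not r]] && [Not false]]]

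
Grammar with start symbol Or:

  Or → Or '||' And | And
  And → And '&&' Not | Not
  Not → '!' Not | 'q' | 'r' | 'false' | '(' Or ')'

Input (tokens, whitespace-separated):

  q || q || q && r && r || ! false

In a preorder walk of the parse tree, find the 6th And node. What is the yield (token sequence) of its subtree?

[Or [Or [Or [Or [And [Not q]]] || [And [Not q]]] || [And [And [And [Not q]] && [Not r]] && [Not r]]] || [And [Not ! [Not false]]]]

! false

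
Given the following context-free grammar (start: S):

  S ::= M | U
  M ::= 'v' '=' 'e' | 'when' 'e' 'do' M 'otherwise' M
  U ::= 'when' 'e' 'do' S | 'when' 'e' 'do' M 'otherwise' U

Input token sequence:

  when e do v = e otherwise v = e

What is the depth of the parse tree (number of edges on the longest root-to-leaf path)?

3

[S [M when e do [M v = e] otherwise [M v = e]]]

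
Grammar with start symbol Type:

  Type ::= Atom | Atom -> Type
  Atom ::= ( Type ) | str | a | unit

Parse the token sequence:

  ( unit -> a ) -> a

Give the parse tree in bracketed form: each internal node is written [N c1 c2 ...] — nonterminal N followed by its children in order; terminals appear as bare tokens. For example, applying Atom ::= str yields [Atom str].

Type
Atom -> Type
( Type ) -> Type
( Atom -> Type ) -> Type
( unit -> Type ) -> Type
( unit -> Atom ) -> Type
( unit -> a ) -> Type
( unit -> a ) -> Atom
( unit -> a ) -> a

[Type [Atom ( [Type [Atom unit] -> [Type [Atom a]]] )] -> [Type [Atom a]]]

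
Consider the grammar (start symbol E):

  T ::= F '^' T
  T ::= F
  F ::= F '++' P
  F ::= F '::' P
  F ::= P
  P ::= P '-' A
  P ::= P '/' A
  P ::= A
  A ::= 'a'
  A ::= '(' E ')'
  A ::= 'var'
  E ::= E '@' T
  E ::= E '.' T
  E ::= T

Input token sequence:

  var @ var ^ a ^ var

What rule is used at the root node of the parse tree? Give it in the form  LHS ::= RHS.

[E [E [T [F [P [A var]]]]] @ [T [F [P [A var]]] ^ [T [F [P [A a]]] ^ [T [F [P [A var]]]]]]]

E ::= E '@' T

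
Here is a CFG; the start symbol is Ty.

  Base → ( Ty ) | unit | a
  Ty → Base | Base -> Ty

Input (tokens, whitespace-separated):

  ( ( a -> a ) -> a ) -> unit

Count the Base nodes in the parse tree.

6

[Ty [Base ( [Ty [Base ( [Ty [Base a] -> [Ty [Base a]]] )] -> [Ty [Base a]]] )] -> [Ty [Base unit]]]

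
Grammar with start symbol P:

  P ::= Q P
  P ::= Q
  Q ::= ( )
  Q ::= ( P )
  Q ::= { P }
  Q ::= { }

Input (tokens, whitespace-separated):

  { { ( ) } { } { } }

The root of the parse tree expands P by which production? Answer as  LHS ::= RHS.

[P [Q { [P [Q { [P [Q ( )]] }] [P [Q { }] [P [Q { }]]]] }]]

P ::= Q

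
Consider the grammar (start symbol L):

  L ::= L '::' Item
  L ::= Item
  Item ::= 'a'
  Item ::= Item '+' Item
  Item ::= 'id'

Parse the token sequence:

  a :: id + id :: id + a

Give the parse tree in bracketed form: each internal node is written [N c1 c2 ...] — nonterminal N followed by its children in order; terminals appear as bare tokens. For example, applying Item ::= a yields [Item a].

[L [L [L [Item a]] :: [Item [Item id] + [Item id]]] :: [Item [Item id] + [Item a]]]

L
L :: Item
L :: Item :: Item
Item :: Item :: Item
a :: Item :: Item
a :: Item + Item :: Item
a :: id + Item :: Item
a :: id + id :: Item
a :: id + id :: Item + Item
a :: id + id :: id + Item
a :: id + id :: id + a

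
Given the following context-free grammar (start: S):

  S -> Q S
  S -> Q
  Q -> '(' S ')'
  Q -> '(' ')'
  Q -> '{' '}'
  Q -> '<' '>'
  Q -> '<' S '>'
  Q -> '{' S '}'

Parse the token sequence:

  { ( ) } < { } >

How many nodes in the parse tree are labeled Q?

4

[S [Q { [S [Q ( )]] }] [S [Q < [S [Q { }]] >]]]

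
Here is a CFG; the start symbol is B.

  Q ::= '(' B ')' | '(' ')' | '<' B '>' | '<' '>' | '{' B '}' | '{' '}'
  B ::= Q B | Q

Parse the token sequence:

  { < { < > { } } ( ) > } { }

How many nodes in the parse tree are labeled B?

[B [Q { [B [Q < [B [Q { [B [Q < >] [B [Q { }]]] }] [B [Q ( )]]] >]] }] [B [Q { }]]]

7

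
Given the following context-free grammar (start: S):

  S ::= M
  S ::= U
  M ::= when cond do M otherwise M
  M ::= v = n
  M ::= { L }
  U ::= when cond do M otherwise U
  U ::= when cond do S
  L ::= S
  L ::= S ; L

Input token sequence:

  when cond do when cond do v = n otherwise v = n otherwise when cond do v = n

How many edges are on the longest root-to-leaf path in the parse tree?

[S [U when cond do [M when cond do [M v = n] otherwise [M v = n]] otherwise [U when cond do [S [M v = n]]]]]

5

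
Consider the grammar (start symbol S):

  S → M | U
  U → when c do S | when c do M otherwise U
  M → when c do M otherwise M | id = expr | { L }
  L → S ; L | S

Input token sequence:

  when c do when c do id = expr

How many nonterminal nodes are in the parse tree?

[S [U when c do [S [U when c do [S [M id = expr]]]]]]

6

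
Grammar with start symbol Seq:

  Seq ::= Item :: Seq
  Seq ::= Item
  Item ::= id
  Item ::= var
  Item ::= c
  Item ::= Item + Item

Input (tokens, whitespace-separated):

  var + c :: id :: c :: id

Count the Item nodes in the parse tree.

6

[Seq [Item [Item var] + [Item c]] :: [Seq [Item id] :: [Seq [Item c] :: [Seq [Item id]]]]]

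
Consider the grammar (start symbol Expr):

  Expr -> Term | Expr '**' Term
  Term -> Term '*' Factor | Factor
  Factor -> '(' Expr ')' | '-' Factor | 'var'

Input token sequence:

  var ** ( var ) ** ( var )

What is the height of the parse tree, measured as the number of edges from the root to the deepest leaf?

7

[Expr [Expr [Expr [Term [Factor var]]] ** [Term [Factor ( [Expr [Term [Factor var]]] )]]] ** [Term [Factor ( [Expr [Term [Factor var]]] )]]]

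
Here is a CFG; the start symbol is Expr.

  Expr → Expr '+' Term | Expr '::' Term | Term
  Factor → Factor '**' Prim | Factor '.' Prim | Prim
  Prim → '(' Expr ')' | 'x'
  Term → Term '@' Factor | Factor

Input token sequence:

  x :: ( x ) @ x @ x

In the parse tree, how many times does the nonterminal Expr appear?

3

[Expr [Expr [Term [Factor [Prim x]]]] :: [Term [Term [Term [Factor [Prim ( [Expr [Term [Factor [Prim x]]]] )]]] @ [Factor [Prim x]]] @ [Factor [Prim x]]]]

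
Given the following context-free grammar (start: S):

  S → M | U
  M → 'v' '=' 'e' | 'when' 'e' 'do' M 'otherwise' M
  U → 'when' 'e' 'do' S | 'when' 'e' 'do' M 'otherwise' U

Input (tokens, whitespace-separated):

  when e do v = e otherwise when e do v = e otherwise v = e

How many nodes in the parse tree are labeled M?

[S [M when e do [M v = e] otherwise [M when e do [M v = e] otherwise [M v = e]]]]

5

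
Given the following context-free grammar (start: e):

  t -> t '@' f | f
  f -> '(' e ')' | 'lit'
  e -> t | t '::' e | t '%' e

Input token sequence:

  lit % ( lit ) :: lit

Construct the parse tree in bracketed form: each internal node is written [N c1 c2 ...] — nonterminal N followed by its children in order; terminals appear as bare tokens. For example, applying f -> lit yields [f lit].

[e [t [f lit]] % [e [t [f ( [e [t [f lit]]] )]] :: [e [t [f lit]]]]]

e
t % e
f % e
lit % e
lit % t :: e
lit % f :: e
lit % ( e ) :: e
lit % ( t ) :: e
lit % ( f ) :: e
lit % ( lit ) :: e
lit % ( lit ) :: t
lit % ( lit ) :: f
lit % ( lit ) :: lit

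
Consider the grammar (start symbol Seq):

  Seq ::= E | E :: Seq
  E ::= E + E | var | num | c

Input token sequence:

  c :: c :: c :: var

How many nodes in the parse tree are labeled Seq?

[Seq [E c] :: [Seq [E c] :: [Seq [E c] :: [Seq [E var]]]]]

4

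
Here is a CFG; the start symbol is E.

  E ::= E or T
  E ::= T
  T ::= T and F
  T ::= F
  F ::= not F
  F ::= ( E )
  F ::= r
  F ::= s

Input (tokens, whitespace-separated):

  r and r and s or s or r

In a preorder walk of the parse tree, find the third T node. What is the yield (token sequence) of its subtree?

[E [E [E [T [T [T [F r]] and [F r]] and [F s]]] or [T [F s]]] or [T [F r]]]

r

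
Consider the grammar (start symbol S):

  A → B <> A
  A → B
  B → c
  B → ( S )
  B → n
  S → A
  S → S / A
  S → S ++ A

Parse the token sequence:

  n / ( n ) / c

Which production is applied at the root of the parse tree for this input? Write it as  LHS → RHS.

S → S / A

[S [S [S [A [B n]]] / [A [B ( [S [A [B n]]] )]]] / [A [B c]]]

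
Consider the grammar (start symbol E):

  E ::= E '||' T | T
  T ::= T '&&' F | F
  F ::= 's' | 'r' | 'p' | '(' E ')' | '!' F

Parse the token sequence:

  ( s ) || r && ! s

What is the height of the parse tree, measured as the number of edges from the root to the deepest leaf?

7

[E [E [T [F ( [E [T [F s]]] )]]] || [T [T [F r]] && [F ! [F s]]]]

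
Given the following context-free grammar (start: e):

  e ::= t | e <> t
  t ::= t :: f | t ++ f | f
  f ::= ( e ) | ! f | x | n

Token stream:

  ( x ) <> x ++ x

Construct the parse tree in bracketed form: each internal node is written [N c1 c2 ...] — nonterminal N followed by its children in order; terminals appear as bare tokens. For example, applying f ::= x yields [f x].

[e [e [t [f ( [e [t [f x]]] )]]] <> [t [t [f x]] ++ [f x]]]

e
e <> t
t <> t
f <> t
( e ) <> t
( t ) <> t
( f ) <> t
( x ) <> t
( x ) <> t ++ f
( x ) <> f ++ f
( x ) <> x ++ f
( x ) <> x ++ x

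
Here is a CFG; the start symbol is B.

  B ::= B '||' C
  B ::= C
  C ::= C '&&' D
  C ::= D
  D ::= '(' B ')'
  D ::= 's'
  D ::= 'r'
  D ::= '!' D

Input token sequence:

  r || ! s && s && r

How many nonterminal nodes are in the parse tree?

[B [B [C [D r]]] || [C [C [C [D ! [D s]]] && [D s]] && [D r]]]

11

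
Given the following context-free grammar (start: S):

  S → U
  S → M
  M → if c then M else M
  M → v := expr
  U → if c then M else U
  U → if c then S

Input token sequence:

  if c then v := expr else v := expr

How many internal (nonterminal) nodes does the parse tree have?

4

[S [M if c then [M v := expr] else [M v := expr]]]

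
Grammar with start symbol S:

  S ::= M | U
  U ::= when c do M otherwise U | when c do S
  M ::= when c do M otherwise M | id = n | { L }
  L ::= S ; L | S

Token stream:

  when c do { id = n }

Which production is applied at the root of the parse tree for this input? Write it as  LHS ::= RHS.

S ::= U

[S [U when c do [S [M { [L [S [M id = n]]] }]]]]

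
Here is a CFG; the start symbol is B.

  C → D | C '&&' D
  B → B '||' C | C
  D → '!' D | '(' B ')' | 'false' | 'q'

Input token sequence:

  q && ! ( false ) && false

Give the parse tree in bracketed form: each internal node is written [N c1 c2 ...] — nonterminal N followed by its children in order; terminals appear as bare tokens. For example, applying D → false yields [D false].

[B [C [C [C [D q]] && [D ! [D ( [B [C [D false]]] )]]] && [D false]]]

B
C
C && D
C && D && D
D && D && D
q && D && D
q && ! D && D
q && ! ( B ) && D
q && ! ( C ) && D
q && ! ( D ) && D
q && ! ( false ) && D
q && ! ( false ) && false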